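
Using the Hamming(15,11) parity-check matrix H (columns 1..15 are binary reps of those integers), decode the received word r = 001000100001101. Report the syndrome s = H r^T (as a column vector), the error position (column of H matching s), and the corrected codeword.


s = (1, 0, 1, 0)^T, error position = 10, corrected codeword c = 001000100101101

Compute s = H r^T mod 2 one row at a time:
  s_1 = 0 + 0 + 0 + 0 + 1 + 1 + 0 + 1 = 3 ≡ 1 (mod 2).
  s_2 = 0 + 0 + 0 + 1 + 1 + 1 + 0 + 1 = 4 ≡ 0 (mod 2).
  s_3 = 0 + 1 + 0 + 1 + 0 + 0 + 0 + 1 = 3 ≡ 1 (mod 2).
  s_4 = 0 + 1 + 0 + 1 + 0 + 0 + 1 + 1 = 4 ≡ 0 (mod 2).
s = (1, 0, 1, 0)^T — this equals column 10 of H (binary 1010), so error is at position 10.
Correct: flip bit 10 of r = 001000100001101 to get c = 001000100101101.


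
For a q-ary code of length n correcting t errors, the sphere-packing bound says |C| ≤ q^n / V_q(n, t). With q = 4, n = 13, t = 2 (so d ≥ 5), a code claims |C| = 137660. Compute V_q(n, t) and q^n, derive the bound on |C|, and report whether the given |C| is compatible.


V_q(n, t) = 742, q^n = 67108864, Hamming bound = 90443, |C| = 137660 > bound (violated).

Step 1: Compute V_q(n, t) = Σ_{j=0}^2 C(n, j) (q−1)^j.
  j = 0: C(13,0)·(3)^0 = 1·1 = 1.
  j = 1: C(13,1)·(3)^1 = 13·3 = 39.
  j = 2: C(13,2)·(3)^2 = 78·9 = 702.
  V_q(n, t) = 1 + 39 + 702 = 742.
Step 2: q^n = 4^13 = 67108864.
Step 3: Hamming bound ⌊q^n / V_q(n,t)⌋ = ⌊67108864/742⌋ = 90443.
Step 4: Compare |C| = 137660 to 90443: violated.
The claimed |C| lies above the Hamming bound, so no 4-ary code of length 13 with d ≥ 5 can have 137660 codewords.


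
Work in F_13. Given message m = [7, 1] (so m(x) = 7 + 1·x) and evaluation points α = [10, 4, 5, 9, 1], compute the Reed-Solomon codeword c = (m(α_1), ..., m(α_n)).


c = [4, 11, 12, 3, 8]

Message polynomial: m(x) = 7 + 1·x (mod 13).
For each evaluation point α_i, compute m(α_i) mod 13:
  α_1 = 10: Horner steps 1 → 4, so m(10) = 4.
  α_2 = 4: Horner steps 1 → 11, so m(4) = 11.
  α_3 = 5: Horner steps 1 → 12, so m(5) = 12.
  α_4 = 9: Horner steps 1 → 3, so m(9) = 3.
  α_5 = 1: Horner steps 1 → 8, so m(1) = 8.
Codeword c = [4, 11, 12, 3, 8] ∈ F_13^5.


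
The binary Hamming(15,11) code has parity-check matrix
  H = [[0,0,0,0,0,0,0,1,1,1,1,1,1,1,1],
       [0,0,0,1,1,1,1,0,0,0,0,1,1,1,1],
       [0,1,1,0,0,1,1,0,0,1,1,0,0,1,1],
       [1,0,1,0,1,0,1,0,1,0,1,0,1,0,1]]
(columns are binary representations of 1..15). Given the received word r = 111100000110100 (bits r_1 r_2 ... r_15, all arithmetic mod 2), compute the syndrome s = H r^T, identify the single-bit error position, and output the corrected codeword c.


s = (1, 0, 0, 0)^T, error position = 8, corrected codeword c = 111100010110100

Compute s = H r^T mod 2 one row at a time:
  s_1 = 0 + 0 + 1 + 1 + 0 + 1 + 0 + 0 = 3 ≡ 1 (mod 2).
  s_2 = 1 + 0 + 0 + 0 + 0 + 1 + 0 + 0 = 2 ≡ 0 (mod 2).
  s_3 = 1 + 1 + 0 + 0 + 1 + 1 + 0 + 0 = 4 ≡ 0 (mod 2).
  s_4 = 1 + 1 + 0 + 0 + 0 + 1 + 1 + 0 = 4 ≡ 0 (mod 2).
s = (1, 0, 0, 0)^T — this equals column 8 of H (binary 1000), so error is at position 8.
Correct: flip bit 8 of r = 111100000110100 to get c = 111100010110100.


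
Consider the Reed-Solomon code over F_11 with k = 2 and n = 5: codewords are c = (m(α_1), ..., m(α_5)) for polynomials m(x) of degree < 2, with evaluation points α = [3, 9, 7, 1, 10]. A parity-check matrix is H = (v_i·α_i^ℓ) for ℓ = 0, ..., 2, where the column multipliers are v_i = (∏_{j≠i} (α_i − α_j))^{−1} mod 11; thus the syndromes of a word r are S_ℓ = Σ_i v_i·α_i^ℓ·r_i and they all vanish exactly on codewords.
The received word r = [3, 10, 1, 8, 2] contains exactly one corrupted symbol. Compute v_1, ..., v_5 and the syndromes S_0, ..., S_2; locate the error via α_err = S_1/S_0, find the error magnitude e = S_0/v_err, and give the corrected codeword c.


S = (8, 1, 7), error at position 3, error magnitude e = 8, c = [3, 10, 4, 8, 2].

Step 1: column multipliers v_i = (∏_{j≠i}(α_i − α_j))^{−1} mod 11.
  i = 1 (α = 3): (3−9)(3−7)(3−1)(3−10) = (−6)·(−4)·2·(−7) = −336 ≡ 5, so v_1 = 5^{−1} = 9 (mod 11).
  i = 2 (α = 9): (9−3)(9−7)(9−1)(9−10) = 6·2·8·(−1) = −96 ≡ 3, so v_2 = 3^{−1} = 4 (mod 11).
  i = 3 (α = 7): (7−3)(7−9)(7−1)(7−10) = 4·(−2)·6·(−3) = 144 ≡ 1, so v_3 = 1^{−1} = 1 (mod 11).
  i = 4 (α = 1): (1−3)(1−9)(1−7)(1−10) = (−2)·(−8)·(−6)·(−9) = 864 ≡ 6, so v_4 = 6^{−1} = 2 (mod 11).
  i = 5 (α = 10): (10−3)(10−9)(10−7)(10−1) = 7·1·3·9 = 189 ≡ 2, so v_5 = 2^{−1} = 6 (mod 11).
  v = [9, 4, 1, 2, 6].
Step 2: syndromes of r = [3, 10, 1, 8, 2] (all sums mod 11).
  S_0 = Σ v_i r_i = 9·3 + 4·10 + 1·1 + 2·8 + 6·2 = 96 ≡ 8.
  S_1 = Σ v_i α_i r_i = 9·3·3 + 4·9·10 + 1·7·1 + 2·1·8 + 6·10·2 = 584 ≡ 1.
  α_i^2 mod 11 = [9, 4, 5, 1, 1].
  S_2 = Σ v_i α_i^2 r_i = 9·9·3 + 4·4·10 + 1·5·1 + 2·1·8 + 6·1·2 = 436 ≡ 7.
  S = (8, 1, 7) ≠ 0, so r is not a codeword (an error is present).
Step 3: locate the error. For a single error e at position i, S_ℓ = v_i·e·α_i^ℓ, so α_err = S_1/S_0.
  S_0^{−1} = 8^{−1} = 7 (mod 11), so α_err = 1·7 = 7 ≡ 7 = α_3. Error position i = 3.
  Consistency check: S_2/S_1 = 7·1 = 7 ≡ 7 = α_err ✓ (single-error assumption holds).
Step 4: error magnitude e = S_0/v_3 = S_0·∏_{j≠3}(α_3 − α_j) = 8·1 = 8 ≡ 8 (mod 11).
Step 5: correct position 3: c_3 = r_3 − e = 1 − 8 ≡ 4 (mod 11). Hence c = [3, 10, 4, 8, 2].
  Check: interpolating c through the α_i gives m(x) = 5 + 3·x (degree < 2) with m(α_i) = c_i for every i, so c is indeed a codeword.


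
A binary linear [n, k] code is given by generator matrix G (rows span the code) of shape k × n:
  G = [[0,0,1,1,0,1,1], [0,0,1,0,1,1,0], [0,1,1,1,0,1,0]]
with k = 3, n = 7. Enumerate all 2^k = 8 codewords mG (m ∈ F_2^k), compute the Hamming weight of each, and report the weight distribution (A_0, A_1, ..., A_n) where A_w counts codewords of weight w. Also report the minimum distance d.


Weight distribution: A_0 = 1, A_2 = 1, A_3 = 3, A_4 = 2, A_5 = 1. Minimum distance d = 2.

Enumerate all 2^3 = 8 messages m ∈ F_2^3.
For each, compute codeword c = mG in F_2^7, then tally its weight.
  m = 000 → c = 0000000, weight = 0.
  m = 100 → c = 0011011, weight = 4.
  m = 010 → c = 0010110, weight = 3.
  m = 110 → c = 0001101, weight = 3.
  m = 001 → c = 0111010, weight = 4.
  m = 101 → c = 0100001, weight = 2.
  m = 011 → c = 0101100, weight = 3.
  m = 111 → c = 0110111, weight = 5.
Tally weights:
  weight 0: 1 codewords.
  weight 2: 1 codewords.
  weight 3: 3 codewords.
  weight 4: 2 codewords.
  weight 5: 1 codewords.
Minimum distance d = smallest w > 0 with A_w > 0 = 2.
Sanity: Σ A_w = 8 = 2^3 = 8 ✓.


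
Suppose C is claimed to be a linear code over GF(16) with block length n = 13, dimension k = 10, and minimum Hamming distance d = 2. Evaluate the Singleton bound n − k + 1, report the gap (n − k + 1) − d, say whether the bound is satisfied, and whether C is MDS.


Singleton RHS = n − k + 1 = 4, slack = 2, bound satisfied, not MDS.

Singleton bound: d ≤ n − k + 1.
Here n = 13, k = 10, so n − k + 1 = 4.
Given d = 2, check d ≤ 4: YES.
Slack = (n − k + 1) − d = 2.
The code is NOT MDS (slack = 2 > 0).
Description: the claimed parameters are [13, 10, 2]_16; such a code would be non-MDS.


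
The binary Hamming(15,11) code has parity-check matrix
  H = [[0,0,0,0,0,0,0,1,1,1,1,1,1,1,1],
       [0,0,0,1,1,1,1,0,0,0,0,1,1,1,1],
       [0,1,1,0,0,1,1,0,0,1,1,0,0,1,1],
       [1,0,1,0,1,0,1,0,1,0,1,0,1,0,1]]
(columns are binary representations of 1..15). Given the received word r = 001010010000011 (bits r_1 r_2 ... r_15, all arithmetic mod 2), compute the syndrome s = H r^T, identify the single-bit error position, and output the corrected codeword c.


s = (1, 1, 1, 1)^T, error position = 15, corrected codeword c = 001010010000010

Compute s = H r^T mod 2 one row at a time:
  s_1 = 1 + 0 + 0 + 0 + 0 + 0 + 1 + 1 = 3 ≡ 1 (mod 2).
  s_2 = 0 + 1 + 0 + 0 + 0 + 0 + 1 + 1 = 3 ≡ 1 (mod 2).
  s_3 = 0 + 1 + 0 + 0 + 0 + 0 + 1 + 1 = 3 ≡ 1 (mod 2).
  s_4 = 0 + 1 + 1 + 0 + 0 + 0 + 0 + 1 = 3 ≡ 1 (mod 2).
s = (1, 1, 1, 1)^T — this equals column 15 of H (binary 1111), so error is at position 15.
Correct: flip bit 15 of r = 001010010000011 to get c = 001010010000010.


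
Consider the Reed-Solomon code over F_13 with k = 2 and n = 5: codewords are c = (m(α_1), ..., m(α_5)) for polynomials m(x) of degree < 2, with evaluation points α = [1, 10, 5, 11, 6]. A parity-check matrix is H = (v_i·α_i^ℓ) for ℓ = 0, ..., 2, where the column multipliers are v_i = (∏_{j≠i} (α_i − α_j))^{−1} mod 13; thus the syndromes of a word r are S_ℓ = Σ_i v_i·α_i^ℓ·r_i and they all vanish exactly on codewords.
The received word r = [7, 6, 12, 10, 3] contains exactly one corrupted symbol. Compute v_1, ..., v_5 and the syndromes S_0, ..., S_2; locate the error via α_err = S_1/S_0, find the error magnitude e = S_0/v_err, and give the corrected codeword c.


S = (4, 4, 4), error at position 1, error magnitude e = 11, c = [9, 6, 12, 10, 3].

Step 1: column multipliers v_i = (∏_{j≠i}(α_i − α_j))^{−1} mod 13.
  i = 1 (α = 1): (1−10)(1−5)(1−11)(1−6) = (−9)·(−4)·(−10)·(−5) = 1800 ≡ 6, so v_1 = 6^{−1} = 11 (mod 13).
  i = 2 (α = 10): (10−1)(10−5)(10−11)(10−6) = 9·5·(−1)·4 = −180 ≡ 2, so v_2 = 2^{−1} = 7 (mod 13).
  i = 3 (α = 5): (5−1)(5−10)(5−11)(5−6) = 4·(−5)·(−6)·(−1) = −120 ≡ 10, so v_3 = 10^{−1} = 4 (mod 13).
  i = 4 (α = 11): (11−1)(11−10)(11−5)(11−6) = 10·1·6·5 = 300 ≡ 1, so v_4 = 1^{−1} = 1 (mod 13).
  i = 5 (α = 6): (6−1)(6−10)(6−5)(6−11) = 5·(−4)·1·(−5) = 100 ≡ 9, so v_5 = 9^{−1} = 3 (mod 13).
  v = [11, 7, 4, 1, 3].
Step 2: syndromes of r = [7, 6, 12, 10, 3] (all sums mod 13).
  S_0 = Σ v_i r_i = 11·7 + 7·6 + 4·12 + 1·10 + 3·3 = 186 ≡ 4.
  S_1 = Σ v_i α_i r_i = 11·1·7 + 7·10·6 + 4·5·12 + 1·11·10 + 3·6·3 = 901 ≡ 4.
  α_i^2 mod 13 = [1, 9, 12, 4, 10].
  S_2 = Σ v_i α_i^2 r_i = 11·1·7 + 7·9·6 + 4·12·12 + 1·4·10 + 3·10·3 = 1161 ≡ 4.
  S = (4, 4, 4) ≠ 0, so r is not a codeword (an error is present).
Step 3: locate the error. For a single error e at position i, S_ℓ = v_i·e·α_i^ℓ, so α_err = S_1/S_0.
  S_0^{−1} = 4^{−1} = 10 (mod 13), so α_err = 4·10 = 40 ≡ 1 = α_1. Error position i = 1.
  Consistency check: S_2/S_1 = 4·10 = 40 ≡ 1 = α_err ✓ (single-error assumption holds).
Step 4: error magnitude e = S_0/v_1 = S_0·∏_{j≠1}(α_1 − α_j) = 4·6 = 24 ≡ 11 (mod 13).
Step 5: correct position 1: c_1 = r_1 − e = 7 − 11 ≡ 9 (mod 13). Hence c = [9, 6, 12, 10, 3].
  Check: interpolating c through the α_i gives m(x) = 5 + 4·x (degree < 2) with m(α_i) = c_i for every i, so c is indeed a codeword.


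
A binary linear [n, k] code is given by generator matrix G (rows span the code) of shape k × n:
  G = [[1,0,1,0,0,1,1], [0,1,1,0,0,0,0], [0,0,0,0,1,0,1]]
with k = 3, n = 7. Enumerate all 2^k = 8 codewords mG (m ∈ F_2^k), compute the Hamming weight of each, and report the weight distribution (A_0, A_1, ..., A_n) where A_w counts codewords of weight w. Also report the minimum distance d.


Weight distribution: A_0 = 1, A_2 = 2, A_4 = 5. Minimum distance d = 2.

Enumerate all 2^3 = 8 messages m ∈ F_2^3.
For each, compute codeword c = mG in F_2^7, then tally its weight.
  m = 000 → c = 0000000, weight = 0.
  m = 100 → c = 1010011, weight = 4.
  m = 010 → c = 0110000, weight = 2.
  m = 110 → c = 1100011, weight = 4.
  m = 001 → c = 0000101, weight = 2.
  m = 101 → c = 1010110, weight = 4.
  m = 011 → c = 0110101, weight = 4.
  m = 111 → c = 1100110, weight = 4.
Tally weights:
  weight 0: 1 codewords.
  weight 2: 2 codewords.
  weight 4: 5 codewords.
Minimum distance d = smallest w > 0 with A_w > 0 = 2.
Sanity: Σ A_w = 8 = 2^3 = 8 ✓.


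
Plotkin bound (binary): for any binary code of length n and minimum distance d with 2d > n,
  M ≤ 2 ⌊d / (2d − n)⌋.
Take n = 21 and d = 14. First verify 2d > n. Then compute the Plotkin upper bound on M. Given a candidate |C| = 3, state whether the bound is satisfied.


Plotkin bound M ≤ 4; given |C| = 3 ≤ bound (satisfied).

Check applicability: 2d = 28, n = 21.
2d − n = 7 > 0, so Plotkin applies.
Compute d/(2d−n) = 14/7 ≈ 2.0000.
⌊d/(2d−n)⌋ = 2.
Plotkin bound: M ≤ 2·2 = 4.
Given |C| = 3, check: satisfied.
This |C| is below the Plotkin bound.


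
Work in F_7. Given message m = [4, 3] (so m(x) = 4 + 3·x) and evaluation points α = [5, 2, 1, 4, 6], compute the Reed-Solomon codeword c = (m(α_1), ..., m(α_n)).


c = [5, 3, 0, 2, 1]

Message polynomial: m(x) = 4 + 3·x (mod 7).
For each evaluation point α_i, compute m(α_i) mod 7:
  α_1 = 5: Horner steps 3 → 5, so m(5) = 5.
  α_2 = 2: Horner steps 3 → 3, so m(2) = 3.
  α_3 = 1: Horner steps 3 → 0, so m(1) = 0.
  α_4 = 4: Horner steps 3 → 2, so m(4) = 2.
  α_5 = 6: Horner steps 3 → 1, so m(6) = 1.
Codeword c = [5, 3, 0, 2, 1] ∈ F_7^5.


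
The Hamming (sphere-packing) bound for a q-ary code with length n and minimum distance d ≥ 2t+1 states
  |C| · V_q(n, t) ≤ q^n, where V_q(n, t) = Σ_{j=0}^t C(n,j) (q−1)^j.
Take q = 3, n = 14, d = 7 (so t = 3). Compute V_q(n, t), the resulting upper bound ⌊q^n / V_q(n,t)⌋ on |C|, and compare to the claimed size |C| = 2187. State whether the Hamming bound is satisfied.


V_q(n, t) = 3305, q^n = 4782969, Hamming bound = 1447, |C| = 2187 > bound (violated).

Step 1: Compute V_q(n, t) = Σ_{j=0}^3 C(n, j) (q−1)^j.
  j = 0: C(14,0)·(2)^0 = 1·1 = 1.
  j = 1: C(14,1)·(2)^1 = 14·2 = 28.
  j = 2: C(14,2)·(2)^2 = 91·4 = 364.
  j = 3: C(14,3)·(2)^3 = 364·8 = 2912.
  V_q(n, t) = 1 + 28 + 364 + 2912 = 3305.
Step 2: q^n = 3^14 = 4782969.
Step 3: Hamming bound ⌊q^n / V_q(n,t)⌋ = ⌊4782969/3305⌋ = 1447.
Step 4: Compare |C| = 2187 to 1447: violated.
The claimed |C| lies above the Hamming bound, so no 3-ary code of length 14 with d ≥ 7 can have 2187 codewords.


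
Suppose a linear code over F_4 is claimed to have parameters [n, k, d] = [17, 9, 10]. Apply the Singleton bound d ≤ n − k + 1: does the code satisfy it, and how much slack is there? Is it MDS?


Singleton RHS = n − k + 1 = 9, slack = -1, bound violated (no such code; not MDS).

Singleton bound: d ≤ n − k + 1.
Here n = 17, k = 9, so n − k + 1 = 9.
Given d = 10, check d ≤ 9: NO.
Slack = (n − k + 1) − d = -1.
The slack is negative: d = 10 exceeds n − k + 1 = 9 by 1, so the Singleton bound is violated and no linear [17, 9, 10]_4 code can exist. In particular it is not MDS (MDS requires d = n − k + 1 exactly).
Description: the claimed parameters are [17, 9, 10]_4; such a code would be impossible (violates the Singleton bound).


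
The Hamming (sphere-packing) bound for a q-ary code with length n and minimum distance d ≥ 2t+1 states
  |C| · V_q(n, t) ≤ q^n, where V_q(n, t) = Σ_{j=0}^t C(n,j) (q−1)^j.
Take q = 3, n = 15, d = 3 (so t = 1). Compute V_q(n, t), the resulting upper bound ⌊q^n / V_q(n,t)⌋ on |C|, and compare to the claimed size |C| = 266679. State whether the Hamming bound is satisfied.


V_q(n, t) = 31, q^n = 14348907, Hamming bound = 462867, |C| = 266679 ≤ bound (satisfied).

Step 1: Compute V_q(n, t) = Σ_{j=0}^1 C(n, j) (q−1)^j.
  j = 0: C(15,0)·(2)^0 = 1·1 = 1.
  j = 1: C(15,1)·(2)^1 = 15·2 = 30.
  V_q(n, t) = 1 + 30 = 31.
Step 2: q^n = 3^15 = 14348907.
Step 3: Hamming bound ⌊q^n / V_q(n,t)⌋ = ⌊14348907/31⌋ = 462867.
Step 4: Compare |C| = 266679 to 462867: satisfied.
The claimed |C| lies below the Hamming bound.


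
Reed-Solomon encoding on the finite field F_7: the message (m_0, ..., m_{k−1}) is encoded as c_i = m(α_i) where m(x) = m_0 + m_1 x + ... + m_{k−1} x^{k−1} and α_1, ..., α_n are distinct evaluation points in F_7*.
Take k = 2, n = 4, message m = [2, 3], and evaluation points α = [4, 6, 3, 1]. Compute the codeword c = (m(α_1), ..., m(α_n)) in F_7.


c = [0, 6, 4, 5]

Message polynomial: m(x) = 2 + 3·x (mod 7).
For each evaluation point α_i, compute m(α_i) mod 7:
  α_1 = 4: Horner steps 3 → 0, so m(4) = 0.
  α_2 = 6: Horner steps 3 → 6, so m(6) = 6.
  α_3 = 3: Horner steps 3 → 4, so m(3) = 4.
  α_4 = 1: Horner steps 3 → 5, so m(1) = 5.
Codeword c = [0, 6, 4, 5] ∈ F_7^4.


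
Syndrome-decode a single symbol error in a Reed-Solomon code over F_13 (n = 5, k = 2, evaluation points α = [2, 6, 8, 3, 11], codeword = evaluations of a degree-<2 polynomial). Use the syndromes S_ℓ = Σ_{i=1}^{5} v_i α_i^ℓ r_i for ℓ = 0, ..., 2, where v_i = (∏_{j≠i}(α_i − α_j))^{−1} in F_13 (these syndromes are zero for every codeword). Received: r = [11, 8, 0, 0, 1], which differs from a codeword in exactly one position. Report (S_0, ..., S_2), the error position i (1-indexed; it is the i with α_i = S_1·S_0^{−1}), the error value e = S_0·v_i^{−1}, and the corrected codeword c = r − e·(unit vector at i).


S = (11, 7, 8), error at position 4, error magnitude e = 6, c = [11, 8, 0, 7, 1].

Step 1: column multipliers v_i = (∏_{j≠i}(α_i − α_j))^{−1} mod 13.
  i = 1 (α = 2): (2−6)(2−8)(2−3)(2−11) = (−4)·(−6)·(−1)·(−9) = 216 ≡ 8, so v_1 = 8^{−1} = 5 (mod 13).
  i = 2 (α = 6): (6−2)(6−8)(6−3)(6−11) = 4·(−2)·3·(−5) = 120 ≡ 3, so v_2 = 3^{−1} = 9 (mod 13).
  i = 3 (α = 8): (8−2)(8−6)(8−3)(8−11) = 6·2·5·(−3) = −180 ≡ 2, so v_3 = 2^{−1} = 7 (mod 13).
  i = 4 (α = 3): (3−2)(3−6)(3−8)(3−11) = 1·(−3)·(−5)·(−8) = −120 ≡ 10, so v_4 = 10^{−1} = 4 (mod 13).
  i = 5 (α = 11): (11−2)(11−6)(11−8)(11−3) = 9·5·3·8 = 1080 ≡ 1, so v_5 = 1^{−1} = 1 (mod 13).
  v = [5, 9, 7, 4, 1].
Step 2: syndromes of r = [11, 8, 0, 0, 1] (all sums mod 13).
  S_0 = Σ v_i r_i = 5·11 + 9·8 + 7·0 + 4·0 + 1·1 = 128 ≡ 11.
  S_1 = Σ v_i α_i r_i = 5·2·11 + 9·6·8 + 7·8·0 + 4·3·0 + 1·11·1 = 553 ≡ 7.
  α_i^2 mod 13 = [4, 10, 12, 9, 4].
  S_2 = Σ v_i α_i^2 r_i = 5·4·11 + 9·10·8 + 7·12·0 + 4·9·0 + 1·4·1 = 944 ≡ 8.
  S = (11, 7, 8) ≠ 0, so r is not a codeword (an error is present).
Step 3: locate the error. For a single error e at position i, S_ℓ = v_i·e·α_i^ℓ, so α_err = S_1/S_0.
  S_0^{−1} = 11^{−1} = 6 (mod 13), so α_err = 7·6 = 42 ≡ 3 = α_4. Error position i = 4.
  Consistency check: S_2/S_1 = 8·2 = 16 ≡ 3 = α_err ✓ (single-error assumption holds).
Step 4: error magnitude e = S_0/v_4 = S_0·∏_{j≠4}(α_4 − α_j) = 11·10 = 110 ≡ 6 (mod 13).
Step 5: correct position 4: c_4 = r_4 − e = 0 − 6 ≡ 7 (mod 13). Hence c = [11, 8, 0, 7, 1].
  Check: interpolating c through the α_i gives m(x) = 6 + 9·x (degree < 2) with m(α_i) = c_i for every i, so c is indeed a codeword.


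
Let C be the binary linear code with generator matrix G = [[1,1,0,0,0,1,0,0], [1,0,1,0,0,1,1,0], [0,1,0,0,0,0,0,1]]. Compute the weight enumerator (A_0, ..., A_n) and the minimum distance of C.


Weight distribution: A_0 = 1, A_2 = 1, A_3 = 4, A_4 = 1, A_6 = 1. Minimum distance d = 2.

Enumerate all 2^3 = 8 messages m ∈ F_2^3.
For each, compute codeword c = mG in F_2^8, then tally its weight.
  m = 000 → c = 00000000, weight = 0.
  m = 100 → c = 11000100, weight = 3.
  m = 010 → c = 10100110, weight = 4.
  m = 110 → c = 01100010, weight = 3.
  m = 001 → c = 01000001, weight = 2.
  m = 101 → c = 10000101, weight = 3.
  m = 011 → c = 11100111, weight = 6.
  m = 111 → c = 00100011, weight = 3.
Tally weights:
  weight 0: 1 codewords.
  weight 2: 1 codewords.
  weight 3: 4 codewords.
  weight 4: 1 codewords.
  weight 6: 1 codewords.
Minimum distance d = smallest w > 0 with A_w > 0 = 2.
Sanity: Σ A_w = 8 = 2^3 = 8 ✓.


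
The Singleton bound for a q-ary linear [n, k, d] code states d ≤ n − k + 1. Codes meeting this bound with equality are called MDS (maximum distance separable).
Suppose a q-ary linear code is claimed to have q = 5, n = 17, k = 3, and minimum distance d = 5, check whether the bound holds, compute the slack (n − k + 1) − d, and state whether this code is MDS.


Singleton RHS = n − k + 1 = 15, slack = 10, bound satisfied, not MDS.

Singleton bound: d ≤ n − k + 1.
Here n = 17, k = 3, so n − k + 1 = 15.
Given d = 5, check d ≤ 15: YES.
Slack = (n − k + 1) − d = 10.
The code is NOT MDS (slack = 10 > 0).
Description: the claimed parameters are [17, 3, 5]_5; such a code would be non-MDS.


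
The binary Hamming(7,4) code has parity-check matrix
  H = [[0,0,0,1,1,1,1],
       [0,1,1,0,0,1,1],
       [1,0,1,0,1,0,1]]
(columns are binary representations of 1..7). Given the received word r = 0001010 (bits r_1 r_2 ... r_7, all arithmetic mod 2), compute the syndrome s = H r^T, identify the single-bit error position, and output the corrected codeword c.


s = (0, 1, 0)^T, error position = 2, corrected codeword c = 0101010

Compute s = H r^T mod 2 one row at a time:
  s_1 = 1 + 0 + 1 + 0 = 2 ≡ 0 (mod 2).
  s_2 = 0 + 0 + 1 + 0 = 1 ≡ 1 (mod 2).
  s_3 = 0 + 0 + 0 + 0 = 0 ≡ 0 (mod 2).
s = (0, 1, 0)^T — this equals column 2 of H (binary 010), so error is at position 2.
Correct: flip bit 2 of r = 0001010 to get c = 0101010.


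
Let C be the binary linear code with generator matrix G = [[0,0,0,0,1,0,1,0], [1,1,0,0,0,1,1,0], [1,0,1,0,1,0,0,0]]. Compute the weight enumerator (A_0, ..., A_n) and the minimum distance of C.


Weight distribution: A_0 = 1, A_2 = 1, A_3 = 3, A_4 = 2, A_5 = 1. Minimum distance d = 2.

Enumerate all 2^3 = 8 messages m ∈ F_2^3.
For each, compute codeword c = mG in F_2^8, then tally its weight.
  m = 000 → c = 00000000, weight = 0.
  m = 100 → c = 00001010, weight = 2.
  m = 010 → c = 11000110, weight = 4.
  m = 110 → c = 11001100, weight = 4.
  m = 001 → c = 10101000, weight = 3.
  m = 101 → c = 10100010, weight = 3.
  m = 011 → c = 01101110, weight = 5.
  m = 111 → c = 01100100, weight = 3.
Tally weights:
  weight 0: 1 codewords.
  weight 2: 1 codewords.
  weight 3: 3 codewords.
  weight 4: 2 codewords.
  weight 5: 1 codewords.
Minimum distance d = smallest w > 0 with A_w > 0 = 2.
Sanity: Σ A_w = 8 = 2^3 = 8 ✓.


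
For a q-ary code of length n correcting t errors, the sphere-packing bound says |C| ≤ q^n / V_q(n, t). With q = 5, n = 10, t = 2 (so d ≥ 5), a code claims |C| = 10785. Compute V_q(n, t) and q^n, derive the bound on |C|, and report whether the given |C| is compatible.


V_q(n, t) = 761, q^n = 9765625, Hamming bound = 12832, |C| = 10785 ≤ bound (satisfied).

Step 1: Compute V_q(n, t) = Σ_{j=0}^2 C(n, j) (q−1)^j.
  j = 0: C(10,0)·(4)^0 = 1·1 = 1.
  j = 1: C(10,1)·(4)^1 = 10·4 = 40.
  j = 2: C(10,2)·(4)^2 = 45·16 = 720.
  V_q(n, t) = 1 + 40 + 720 = 761.
Step 2: q^n = 5^10 = 9765625.
Step 3: Hamming bound ⌊q^n / V_q(n,t)⌋ = ⌊9765625/761⌋ = 12832.
Step 4: Compare |C| = 10785 to 12832: satisfied.
The claimed |C| lies below the Hamming bound.


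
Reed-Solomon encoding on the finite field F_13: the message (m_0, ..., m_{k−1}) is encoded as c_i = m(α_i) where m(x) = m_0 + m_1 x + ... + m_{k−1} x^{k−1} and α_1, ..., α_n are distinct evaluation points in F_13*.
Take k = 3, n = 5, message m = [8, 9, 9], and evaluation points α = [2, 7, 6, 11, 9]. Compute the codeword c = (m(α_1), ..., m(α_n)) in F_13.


c = [10, 5, 9, 0, 12]

Message polynomial: m(x) = 8 + 9·x + 9·x^2 (mod 13).
For each evaluation point α_i, compute m(α_i) mod 13:
  α_1 = 2: Horner steps 9 → 1 → 10, so m(2) = 10.
  α_2 = 7: Horner steps 9 → 7 → 5, so m(7) = 5.
  α_3 = 6: Horner steps 9 → 11 → 9, so m(6) = 9.
  α_4 = 11: Horner steps 9 → 4 → 0, so m(11) = 0.
  α_5 = 9: Horner steps 9 → 12 → 12, so m(9) = 12.
Codeword c = [10, 5, 9, 0, 12] ∈ F_13^5.


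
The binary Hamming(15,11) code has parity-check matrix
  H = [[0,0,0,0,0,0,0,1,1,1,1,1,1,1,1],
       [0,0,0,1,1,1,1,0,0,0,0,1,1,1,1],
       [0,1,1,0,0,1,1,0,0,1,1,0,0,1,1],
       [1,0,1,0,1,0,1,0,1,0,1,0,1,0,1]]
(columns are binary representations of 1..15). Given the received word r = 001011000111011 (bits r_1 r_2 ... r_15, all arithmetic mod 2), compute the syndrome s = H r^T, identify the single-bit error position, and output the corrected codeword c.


s = (1, 1, 0, 0)^T, error position = 12, corrected codeword c = 001011000110011

Compute s = H r^T mod 2 one row at a time:
  s_1 = 0 + 0 + 1 + 1 + 1 + 0 + 1 + 1 = 5 ≡ 1 (mod 2).
  s_2 = 0 + 1 + 1 + 0 + 1 + 0 + 1 + 1 = 5 ≡ 1 (mod 2).
  s_3 = 0 + 1 + 1 + 0 + 1 + 1 + 1 + 1 = 6 ≡ 0 (mod 2).
  s_4 = 0 + 1 + 1 + 0 + 0 + 1 + 0 + 1 = 4 ≡ 0 (mod 2).
s = (1, 1, 0, 0)^T — this equals column 12 of H (binary 1100), so error is at position 12.
Correct: flip bit 12 of r = 001011000111011 to get c = 001011000110011.


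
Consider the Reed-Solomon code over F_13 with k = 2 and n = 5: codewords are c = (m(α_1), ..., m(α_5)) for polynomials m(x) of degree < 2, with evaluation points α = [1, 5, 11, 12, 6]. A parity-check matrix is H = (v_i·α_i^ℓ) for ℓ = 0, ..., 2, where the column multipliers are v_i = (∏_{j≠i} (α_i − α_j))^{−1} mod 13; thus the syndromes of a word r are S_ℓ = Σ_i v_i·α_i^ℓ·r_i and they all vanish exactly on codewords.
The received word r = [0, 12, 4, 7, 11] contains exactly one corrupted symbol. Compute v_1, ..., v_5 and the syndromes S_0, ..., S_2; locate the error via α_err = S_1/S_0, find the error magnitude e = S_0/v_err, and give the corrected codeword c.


S = (5, 4, 11), error at position 5, error magnitude e = 9, c = [0, 12, 4, 7, 2].

Step 1: column multipliers v_i = (∏_{j≠i}(α_i − α_j))^{−1} mod 13.
  i = 1 (α = 1): (1−5)(1−11)(1−12)(1−6) = (−4)·(−10)·(−11)·(−5) = 2200 ≡ 3, so v_1 = 3^{−1} = 9 (mod 13).
  i = 2 (α = 5): (5−1)(5−11)(5−12)(5−6) = 4·(−6)·(−7)·(−1) = −168 ≡ 1, so v_2 = 1^{−1} = 1 (mod 13).
  i = 3 (α = 11): (11−1)(11−5)(11−12)(11−6) = 10·6·(−1)·5 = −300 ≡ 12, so v_3 = 12^{−1} = 12 (mod 13).
  i = 4 (α = 12): (12−1)(12−5)(12−11)(12−6) = 11·7·1·6 = 462 ≡ 7, so v_4 = 7^{−1} = 2 (mod 13).
  i = 5 (α = 6): (6−1)(6−5)(6−11)(6−12) = 5·1·(−5)·(−6) = 150 ≡ 7, so v_5 = 7^{−1} = 2 (mod 13).
  v = [9, 1, 12, 2, 2].
Step 2: syndromes of r = [0, 12, 4, 7, 11] (all sums mod 13).
  S_0 = Σ v_i r_i = 9·0 + 1·12 + 12·4 + 2·7 + 2·11 = 96 ≡ 5.
  S_1 = Σ v_i α_i r_i = 9·1·0 + 1·5·12 + 12·11·4 + 2·12·7 + 2·6·11 = 888 ≡ 4.
  α_i^2 mod 13 = [1, 12, 4, 1, 10].
  S_2 = Σ v_i α_i^2 r_i = 9·1·0 + 1·12·12 + 12·4·4 + 2·1·7 + 2·10·11 = 570 ≡ 11.
  S = (5, 4, 11) ≠ 0, so r is not a codeword (an error is present).
Step 3: locate the error. For a single error e at position i, S_ℓ = v_i·e·α_i^ℓ, so α_err = S_1/S_0.
  S_0^{−1} = 5^{−1} = 8 (mod 13), so α_err = 4·8 = 32 ≡ 6 = α_5. Error position i = 5.
  Consistency check: S_2/S_1 = 11·10 = 110 ≡ 6 = α_err ✓ (single-error assumption holds).
Step 4: error magnitude e = S_0/v_5 = S_0·∏_{j≠5}(α_5 − α_j) = 5·7 = 35 ≡ 9 (mod 13).
Step 5: correct position 5: c_5 = r_5 − e = 11 − 9 ≡ 2 (mod 13). Hence c = [0, 12, 4, 7, 2].
  Check: interpolating c through the α_i gives m(x) = 10 + 3·x (degree < 2) with m(α_i) = c_i for every i, so c is indeed a codeword.


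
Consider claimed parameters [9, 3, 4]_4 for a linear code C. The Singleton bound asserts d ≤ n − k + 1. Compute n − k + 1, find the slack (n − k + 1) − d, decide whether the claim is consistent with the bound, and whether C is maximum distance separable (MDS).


Singleton RHS = n − k + 1 = 7, slack = 3, bound satisfied, not MDS.

Singleton bound: d ≤ n − k + 1.
Here n = 9, k = 3, so n − k + 1 = 7.
Given d = 4, check d ≤ 7: YES.
Slack = (n − k + 1) − d = 3.
The code is NOT MDS (slack = 3 > 0).
Description: the claimed parameters are [9, 3, 4]_4; such a code would be non-MDS.


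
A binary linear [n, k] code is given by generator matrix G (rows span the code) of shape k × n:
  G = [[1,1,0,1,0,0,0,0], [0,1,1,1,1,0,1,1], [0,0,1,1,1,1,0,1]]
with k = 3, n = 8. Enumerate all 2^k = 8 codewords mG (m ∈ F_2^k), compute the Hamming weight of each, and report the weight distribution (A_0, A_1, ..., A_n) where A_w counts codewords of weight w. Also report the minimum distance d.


Weight distribution: A_0 = 1, A_3 = 2, A_4 = 1, A_5 = 2, A_6 = 2. Minimum distance d = 3.

Enumerate all 2^3 = 8 messages m ∈ F_2^3.
For each, compute codeword c = mG in F_2^8, then tally its weight.
  m = 000 → c = 00000000, weight = 0.
  m = 100 → c = 11010000, weight = 3.
  m = 010 → c = 01111011, weight = 6.
  m = 110 → c = 10101011, weight = 5.
  m = 001 → c = 00111101, weight = 5.
  m = 101 → c = 11101101, weight = 6.
  m = 011 → c = 01000110, weight = 3.
  m = 111 → c = 10010110, weight = 4.
Tally weights:
  weight 0: 1 codewords.
  weight 3: 2 codewords.
  weight 4: 1 codewords.
  weight 5: 2 codewords.
  weight 6: 2 codewords.
Minimum distance d = smallest w > 0 with A_w > 0 = 3.
Sanity: Σ A_w = 8 = 2^3 = 8 ✓.


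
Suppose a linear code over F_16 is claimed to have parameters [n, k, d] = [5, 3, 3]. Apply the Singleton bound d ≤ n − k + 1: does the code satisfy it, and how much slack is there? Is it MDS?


Singleton RHS = n − k + 1 = 3, slack = 0, bound satisfied, MDS.

Singleton bound: d ≤ n − k + 1.
Here n = 5, k = 3, so n − k + 1 = 3.
Given d = 3, check d ≤ 3: YES.
Slack = (n − k + 1) − d = 0.
The code is MDS (slack = 0).
Description: the claimed parameters are [5, 3, 3]_16; such a code would be MDS (meets Singleton bound).


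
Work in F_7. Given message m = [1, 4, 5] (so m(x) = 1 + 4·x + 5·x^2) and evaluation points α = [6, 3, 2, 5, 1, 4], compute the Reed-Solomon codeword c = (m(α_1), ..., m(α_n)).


c = [2, 2, 1, 6, 3, 6]

Message polynomial: m(x) = 1 + 4·x + 5·x^2 (mod 7).
For each evaluation point α_i, compute m(α_i) mod 7:
  α_1 = 6: Horner steps 5 → 6 → 2, so m(6) = 2.
  α_2 = 3: Horner steps 5 → 5 → 2, so m(3) = 2.
  α_3 = 2: Horner steps 5 → 0 → 1, so m(2) = 1.
  α_4 = 5: Horner steps 5 → 1 → 6, so m(5) = 6.
  α_5 = 1: Horner steps 5 → 2 → 3, so m(1) = 3.
  α_6 = 4: Horner steps 5 → 3 → 6, so m(4) = 6.
Codeword c = [2, 2, 1, 6, 3, 6] ∈ F_7^6.


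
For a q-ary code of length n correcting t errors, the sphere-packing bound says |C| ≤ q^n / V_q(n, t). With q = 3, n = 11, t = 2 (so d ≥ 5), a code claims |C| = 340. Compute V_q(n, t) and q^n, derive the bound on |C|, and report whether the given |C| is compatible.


V_q(n, t) = 243, q^n = 177147, Hamming bound = 729, |C| = 340 ≤ bound (satisfied).

Step 1: Compute V_q(n, t) = Σ_{j=0}^2 C(n, j) (q−1)^j.
  j = 0: C(11,0)·(2)^0 = 1·1 = 1.
  j = 1: C(11,1)·(2)^1 = 11·2 = 22.
  j = 2: C(11,2)·(2)^2 = 55·4 = 220.
  V_q(n, t) = 1 + 22 + 220 = 243.
Step 2: q^n = 3^11 = 177147.
Step 3: Hamming bound ⌊q^n / V_q(n,t)⌋ = ⌊177147/243⌋ = 729.
Step 4: Compare |C| = 340 to 729: satisfied.
The claimed |C| lies below the Hamming bound.


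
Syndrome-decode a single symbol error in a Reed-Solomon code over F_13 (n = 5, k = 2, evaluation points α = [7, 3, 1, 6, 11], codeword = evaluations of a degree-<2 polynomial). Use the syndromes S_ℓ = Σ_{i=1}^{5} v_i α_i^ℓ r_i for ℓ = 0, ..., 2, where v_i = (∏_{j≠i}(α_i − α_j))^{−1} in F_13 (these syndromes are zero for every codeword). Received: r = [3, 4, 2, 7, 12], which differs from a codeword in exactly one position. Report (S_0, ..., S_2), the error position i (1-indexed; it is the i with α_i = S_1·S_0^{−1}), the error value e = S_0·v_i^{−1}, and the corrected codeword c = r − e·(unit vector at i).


S = (1, 7, 10), error at position 1, error magnitude e = 8, c = [8, 4, 2, 7, 12].

Step 1: column multipliers v_i = (∏_{j≠i}(α_i − α_j))^{−1} mod 13.
  i = 1 (α = 7): (7−3)(7−1)(7−6)(7−11) = 4·6·1·(−4) = −96 ≡ 8, so v_1 = 8^{−1} = 5 (mod 13).
  i = 2 (α = 3): (3−7)(3−1)(3−6)(3−11) = (−4)·2·(−3)·(−8) = −192 ≡ 3, so v_2 = 3^{−1} = 9 (mod 13).
  i = 3 (α = 1): (1−7)(1−3)(1−6)(1−11) = (−6)·(−2)·(−5)·(−10) = 600 ≡ 2, so v_3 = 2^{−1} = 7 (mod 13).
  i = 4 (α = 6): (6−7)(6−3)(6−1)(6−11) = (−1)·3·5·(−5) = 75 ≡ 10, so v_4 = 10^{−1} = 4 (mod 13).
  i = 5 (α = 11): (11−7)(11−3)(11−1)(11−6) = 4·8·10·5 = 1600 ≡ 1, so v_5 = 1^{−1} = 1 (mod 13).
  v = [5, 9, 7, 4, 1].
Step 2: syndromes of r = [3, 4, 2, 7, 12] (all sums mod 13).
  S_0 = Σ v_i r_i = 5·3 + 9·4 + 7·2 + 4·7 + 1·12 = 105 ≡ 1.
  S_1 = Σ v_i α_i r_i = 5·7·3 + 9·3·4 + 7·1·2 + 4·6·7 + 1·11·12 = 527 ≡ 7.
  α_i^2 mod 13 = [10, 9, 1, 10, 4].
  S_2 = Σ v_i α_i^2 r_i = 5·10·3 + 9·9·4 + 7·1·2 + 4·10·7 + 1·4·12 = 816 ≡ 10.
  S = (1, 7, 10) ≠ 0, so r is not a codeword (an error is present).
Step 3: locate the error. For a single error e at position i, S_ℓ = v_i·e·α_i^ℓ, so α_err = S_1/S_0.
  S_0^{−1} = 1^{−1} = 1 (mod 13), so α_err = 7·1 = 7 ≡ 7 = α_1. Error position i = 1.
  Consistency check: S_2/S_1 = 10·2 = 20 ≡ 7 = α_err ✓ (single-error assumption holds).
Step 4: error magnitude e = S_0/v_1 = S_0·∏_{j≠1}(α_1 − α_j) = 1·8 = 8 ≡ 8 (mod 13).
Step 5: correct position 1: c_1 = r_1 − e = 3 − 8 ≡ 8 (mod 13). Hence c = [8, 4, 2, 7, 12].
  Check: interpolating c through the α_i gives m(x) = 1 + 1·x (degree < 2) with m(α_i) = c_i for every i, so c is indeed a codeword.


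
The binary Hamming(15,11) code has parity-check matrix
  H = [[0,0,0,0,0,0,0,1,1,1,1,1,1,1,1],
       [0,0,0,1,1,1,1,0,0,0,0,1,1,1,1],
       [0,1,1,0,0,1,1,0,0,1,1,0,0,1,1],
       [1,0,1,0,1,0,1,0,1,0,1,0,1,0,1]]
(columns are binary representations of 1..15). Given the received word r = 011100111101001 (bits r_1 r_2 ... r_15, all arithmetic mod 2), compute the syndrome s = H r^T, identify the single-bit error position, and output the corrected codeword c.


s = (1, 0, 1, 0)^T, error position = 10, corrected codeword c = 011100111001001

Compute s = H r^T mod 2 one row at a time:
  s_1 = 1 + 1 + 1 + 0 + 1 + 0 + 0 + 1 = 5 ≡ 1 (mod 2).
  s_2 = 1 + 0 + 0 + 1 + 1 + 0 + 0 + 1 = 4 ≡ 0 (mod 2).
  s_3 = 1 + 1 + 0 + 1 + 1 + 0 + 0 + 1 = 5 ≡ 1 (mod 2).
  s_4 = 0 + 1 + 0 + 1 + 1 + 0 + 0 + 1 = 4 ≡ 0 (mod 2).
s = (1, 0, 1, 0)^T — this equals column 10 of H (binary 1010), so error is at position 10.
Correct: flip bit 10 of r = 011100111101001 to get c = 011100111001001.


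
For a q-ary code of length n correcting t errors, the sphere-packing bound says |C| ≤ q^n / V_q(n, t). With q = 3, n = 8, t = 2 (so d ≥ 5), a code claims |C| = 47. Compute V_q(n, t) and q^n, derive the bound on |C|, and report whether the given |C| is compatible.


V_q(n, t) = 129, q^n = 6561, Hamming bound = 50, |C| = 47 ≤ bound (satisfied).

Step 1: Compute V_q(n, t) = Σ_{j=0}^2 C(n, j) (q−1)^j.
  j = 0: C(8,0)·(2)^0 = 1·1 = 1.
  j = 1: C(8,1)·(2)^1 = 8·2 = 16.
  j = 2: C(8,2)·(2)^2 = 28·4 = 112.
  V_q(n, t) = 1 + 16 + 112 = 129.
Step 2: q^n = 3^8 = 6561.
Step 3: Hamming bound ⌊q^n / V_q(n,t)⌋ = ⌊6561/129⌋ = 50.
Step 4: Compare |C| = 47 to 50: satisfied.
The claimed |C| lies below the Hamming bound.


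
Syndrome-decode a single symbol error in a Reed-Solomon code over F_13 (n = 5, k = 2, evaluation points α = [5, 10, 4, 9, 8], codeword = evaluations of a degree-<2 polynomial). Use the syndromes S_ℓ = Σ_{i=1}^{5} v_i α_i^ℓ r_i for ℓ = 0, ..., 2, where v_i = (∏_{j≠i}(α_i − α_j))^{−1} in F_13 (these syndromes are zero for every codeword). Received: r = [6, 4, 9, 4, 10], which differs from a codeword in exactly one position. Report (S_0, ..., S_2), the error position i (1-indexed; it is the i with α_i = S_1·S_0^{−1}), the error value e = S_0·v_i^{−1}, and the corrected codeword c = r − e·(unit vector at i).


S = (6, 2, 5), error at position 4, error magnitude e = 10, c = [6, 4, 9, 7, 10].

Step 1: column multipliers v_i = (∏_{j≠i}(α_i − α_j))^{−1} mod 13.
  i = 1 (α = 5): (5−10)(5−4)(5−9)(5−8) = (−5)·1·(−4)·(−3) = −60 ≡ 5, so v_1 = 5^{−1} = 8 (mod 13).
  i = 2 (α = 10): (10−5)(10−4)(10−9)(10−8) = 5·6·1·2 = 60 ≡ 8, so v_2 = 8^{−1} = 5 (mod 13).
  i = 3 (α = 4): (4−5)(4−10)(4−9)(4−8) = (−1)·(−6)·(−5)·(−4) = 120 ≡ 3, so v_3 = 3^{−1} = 9 (mod 13).
  i = 4 (α = 9): (9−5)(9−10)(9−4)(9−8) = 4·(−1)·5·1 = −20 ≡ 6, so v_4 = 6^{−1} = 11 (mod 13).
  i = 5 (α = 8): (8−5)(8−10)(8−4)(8−9) = 3·(−2)·4·(−1) = 24 ≡ 11, so v_5 = 11^{−1} = 6 (mod 13).
  v = [8, 5, 9, 11, 6].
Step 2: syndromes of r = [6, 4, 9, 4, 10] (all sums mod 13).
  S_0 = Σ v_i r_i = 8·6 + 5·4 + 9·9 + 11·4 + 6·10 = 253 ≡ 6.
  S_1 = Σ v_i α_i r_i = 8·5·6 + 5·10·4 + 9·4·9 + 11·9·4 + 6·8·10 = 1640 ≡ 2.
  α_i^2 mod 13 = [12, 9, 3, 3, 12].
  S_2 = Σ v_i α_i^2 r_i = 8·12·6 + 5·9·4 + 9·3·9 + 11·3·4 + 6·12·10 = 1851 ≡ 5.
  S = (6, 2, 5) ≠ 0, so r is not a codeword (an error is present).
Step 3: locate the error. For a single error e at position i, S_ℓ = v_i·e·α_i^ℓ, so α_err = S_1/S_0.
  S_0^{−1} = 6^{−1} = 11 (mod 13), so α_err = 2·11 = 22 ≡ 9 = α_4. Error position i = 4.
  Consistency check: S_2/S_1 = 5·7 = 35 ≡ 9 = α_err ✓ (single-error assumption holds).
Step 4: error magnitude e = S_0/v_4 = S_0·∏_{j≠4}(α_4 − α_j) = 6·6 = 36 ≡ 10 (mod 13).
Step 5: correct position 4: c_4 = r_4 − e = 4 − 10 ≡ 7 (mod 13). Hence c = [6, 4, 9, 7, 10].
  Check: interpolating c through the α_i gives m(x) = 8 + 10·x (degree < 2) with m(α_i) = c_i for every i, so c is indeed a codeword.


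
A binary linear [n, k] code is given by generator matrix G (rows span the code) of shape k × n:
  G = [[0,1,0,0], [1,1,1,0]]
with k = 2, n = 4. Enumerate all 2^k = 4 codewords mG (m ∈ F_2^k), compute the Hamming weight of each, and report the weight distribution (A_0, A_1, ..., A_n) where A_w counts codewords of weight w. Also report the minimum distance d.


Weight distribution: A_0 = 1, A_1 = 1, A_2 = 1, A_3 = 1. Minimum distance d = 1.

Enumerate all 2^2 = 4 messages m ∈ F_2^2.
For each, compute codeword c = mG in F_2^4, then tally its weight.
  m = 00 → c = 0000, weight = 0.
  m = 10 → c = 0100, weight = 1.
  m = 01 → c = 1110, weight = 3.
  m = 11 → c = 1010, weight = 2.
Tally weights:
  weight 0: 1 codewords.
  weight 1: 1 codewords.
  weight 2: 1 codewords.
  weight 3: 1 codewords.
Minimum distance d = smallest w > 0 with A_w > 0 = 1.
Sanity: Σ A_w = 4 = 2^2 = 4 ✓.


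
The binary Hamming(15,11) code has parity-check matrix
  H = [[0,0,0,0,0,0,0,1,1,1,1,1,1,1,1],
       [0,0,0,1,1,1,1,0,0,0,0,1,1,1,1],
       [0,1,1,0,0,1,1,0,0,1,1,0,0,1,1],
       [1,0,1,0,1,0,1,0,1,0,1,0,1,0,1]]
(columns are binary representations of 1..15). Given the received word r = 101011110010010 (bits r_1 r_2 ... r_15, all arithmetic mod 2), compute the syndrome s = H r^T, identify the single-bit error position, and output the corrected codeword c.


s = (1, 0, 1, 1)^T, error position = 11, corrected codeword c = 101011110000010

Compute s = H r^T mod 2 one row at a time:
  s_1 = 1 + 0 + 0 + 1 + 0 + 0 + 1 + 0 = 3 ≡ 1 (mod 2).
  s_2 = 0 + 1 + 1 + 1 + 0 + 0 + 1 + 0 = 4 ≡ 0 (mod 2).
  s_3 = 0 + 1 + 1 + 1 + 0 + 1 + 1 + 0 = 5 ≡ 1 (mod 2).
  s_4 = 1 + 1 + 1 + 1 + 0 + 1 + 0 + 0 = 5 ≡ 1 (mod 2).
s = (1, 0, 1, 1)^T — this equals column 11 of H (binary 1011), so error is at position 11.
Correct: flip bit 11 of r = 101011110010010 to get c = 101011110000010.


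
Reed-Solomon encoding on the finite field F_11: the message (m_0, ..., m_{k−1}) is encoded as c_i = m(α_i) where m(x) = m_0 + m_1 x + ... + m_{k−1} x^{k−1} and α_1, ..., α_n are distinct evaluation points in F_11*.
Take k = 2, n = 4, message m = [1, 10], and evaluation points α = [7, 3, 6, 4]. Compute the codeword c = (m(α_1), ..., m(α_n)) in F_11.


c = [5, 9, 6, 8]

Message polynomial: m(x) = 1 + 10·x (mod 11).
For each evaluation point α_i, compute m(α_i) mod 11:
  α_1 = 7: Horner steps 10 → 5, so m(7) = 5.
  α_2 = 3: Horner steps 10 → 9, so m(3) = 9.
  α_3 = 6: Horner steps 10 → 6, so m(6) = 6.
  α_4 = 4: Horner steps 10 → 8, so m(4) = 8.
Codeword c = [5, 9, 6, 8] ∈ F_11^4.
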